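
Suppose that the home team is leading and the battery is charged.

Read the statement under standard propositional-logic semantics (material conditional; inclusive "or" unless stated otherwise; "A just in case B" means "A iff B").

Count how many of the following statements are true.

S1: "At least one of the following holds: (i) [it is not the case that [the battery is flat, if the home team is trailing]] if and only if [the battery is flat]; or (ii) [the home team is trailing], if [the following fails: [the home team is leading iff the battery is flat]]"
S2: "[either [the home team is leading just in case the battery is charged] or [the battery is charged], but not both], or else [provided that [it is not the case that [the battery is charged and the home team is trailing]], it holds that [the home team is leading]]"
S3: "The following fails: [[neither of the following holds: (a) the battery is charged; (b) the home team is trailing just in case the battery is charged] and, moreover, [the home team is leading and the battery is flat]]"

Let H = "the home team is leading" (T), P = "the battery is charged" (T).

S1: Parsed as (¬(¬H → ¬P) ↔ ¬P) ∨ (¬(H ↔ ¬P) → ¬H)

¬H = ¬T = F
¬P = ¬T = F
¬H → ¬P = F → F = T
¬(¬H → ¬P) = ¬T = F
¬P = ¬T = F
¬(¬H → ¬P) ↔ ¬P = F ↔ F = T
¬P = ¬T = F
H ↔ ¬P = T ↔ F = F
¬(H ↔ ¬P) = ¬F = T
¬H = ¬T = F
¬(H ↔ ¬P) → ¬H = T → F = F
(¬(¬H → ¬P) ↔ ¬P) ∨ (¬(H ↔ ¬P) → ¬H) = T ∨ F = T
Thus S1 is true.

S2: In symbols: ((H ↔ P) ⊕ P) ∨ (¬(P ∧ ¬H) → H)

H ↔ P = T ↔ T = T
(H ↔ P) ⊕ P = T ⊕ T = F
¬H = ¬T = F
P ∧ ¬H = T ∧ F = F
¬(P ∧ ¬H) = ¬F = T
¬(P ∧ ¬H) → H = T → T = T
((H ↔ P) ⊕ P) ∨ (¬(P ∧ ¬H) → H) = F ∨ T = T
So S2 is true.

S3: This is ¬((P ↓ (¬H ↔ P)) ∧ (H ∧ ¬P)).

¬H = ¬T = F
¬H ↔ P = F ↔ T = F
P ↓ (¬H ↔ P) = T ↓ F = F
¬P = ¬T = F
H ∧ ¬P = T ∧ F = F
(P ↓ (¬H ↔ P)) ∧ (H ∧ ¬P) = F ∧ F = F
¬((P ↓ (¬H ↔ P)) ∧ (H ∧ ¬P)) = ¬F = T
Thus S3 is true.

3 of the 3 statements are true.

3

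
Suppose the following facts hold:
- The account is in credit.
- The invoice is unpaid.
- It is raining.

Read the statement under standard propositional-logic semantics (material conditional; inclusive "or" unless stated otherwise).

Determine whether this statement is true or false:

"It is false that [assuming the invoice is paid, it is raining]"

False

Let Q = "the invoice is paid" (F), R = "it is raining" (T).
This is ¬(Q → R).

Q → R = F → T = T
¬(Q → R) = ¬T = F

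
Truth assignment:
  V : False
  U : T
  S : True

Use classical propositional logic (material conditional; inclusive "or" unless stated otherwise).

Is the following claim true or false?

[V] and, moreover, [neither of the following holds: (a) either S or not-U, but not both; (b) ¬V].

The statement is false.

Values: V=F, S=T, U=T.
Formalization: V & ((S xor ~U) nor ~V)

~U = ~T = F
S xor ~U = T xor F = T
~V = ~F = T
(S xor ~U) nor ~V = T nor T = F
V & ((S xor ~U) nor ~V) = F & F = F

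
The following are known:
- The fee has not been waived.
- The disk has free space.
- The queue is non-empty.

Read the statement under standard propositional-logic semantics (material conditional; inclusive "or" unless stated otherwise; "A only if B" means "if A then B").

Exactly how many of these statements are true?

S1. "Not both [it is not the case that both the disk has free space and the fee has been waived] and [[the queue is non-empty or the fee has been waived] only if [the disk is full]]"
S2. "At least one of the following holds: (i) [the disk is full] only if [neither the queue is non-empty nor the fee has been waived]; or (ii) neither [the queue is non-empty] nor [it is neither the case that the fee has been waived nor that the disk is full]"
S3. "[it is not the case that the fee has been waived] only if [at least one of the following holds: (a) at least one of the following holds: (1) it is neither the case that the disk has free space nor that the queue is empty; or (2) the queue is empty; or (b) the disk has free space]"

3

Let D = "the disk is full" (F), H = "the fee has been waived" (F), M = "the queue is empty" (F).

S1: Formalization: (~D nand H) nand ((~M | H) -> D)

~D = ~F = T
~D nand H = T nand F = T
~M = ~F = T
~M | H = T | F = T
(~M | H) -> D = T -> F = F
(~D nand H) nand ((~M | H) -> D) = T nand F = T
Thus S1 is true.

S2: Parsed as (D -> (~M nor H)) | (~M nor (H nor D))

~M = ~F = T
~M nor H = T nor F = F
D -> (~M nor H) = F -> F = T
~M = ~F = T
H nor D = F nor F = T
~M nor (H nor D) = T nor T = F
(D -> (~M nor H)) | (~M nor (H nor D)) = T | F = T
Hence S2 is true.

S3: This is ~H -> (((~D nor M) | M) | ~D).

~H = ~F = T
~D = ~F = T
~D nor M = T nor F = F
(~D nor M) | M = F | F = F
~D = ~F = T
((~D nor M) | M) | ~D = F | T = T
~H -> (((~D nor M) | M) | ~D) = T -> T = T
So S3 is true.

3 of the 3 statements are true.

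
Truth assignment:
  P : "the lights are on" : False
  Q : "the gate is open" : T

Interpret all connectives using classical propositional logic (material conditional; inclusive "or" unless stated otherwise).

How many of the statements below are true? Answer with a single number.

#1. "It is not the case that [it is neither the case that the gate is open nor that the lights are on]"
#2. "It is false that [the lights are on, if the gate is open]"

#1: In symbols: not (Q nor P)

Q nor P = True nor False = False
not (Q nor P) = not False = True
Hence #1 is true.

#2: Parsed as not (Q -> P)

Q -> P = True -> False = False
not (Q -> P) = not False = True
Thus #2 is true.

Count: 2.

2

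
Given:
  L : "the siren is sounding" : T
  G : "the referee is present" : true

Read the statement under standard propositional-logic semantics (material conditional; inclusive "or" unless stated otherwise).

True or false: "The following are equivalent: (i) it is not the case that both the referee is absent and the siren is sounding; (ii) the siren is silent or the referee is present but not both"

Values: G=T, L=T.
In symbols: (¬G ↑ L) ↔ (¬L ⊕ G)

¬G = ¬T = F
¬G ↑ L = F ↑ T = T
¬L = ¬T = F
¬L ⊕ G = F ⊕ T = T
(¬G ↑ L) ↔ (¬L ⊕ G) = T ↔ T = T

True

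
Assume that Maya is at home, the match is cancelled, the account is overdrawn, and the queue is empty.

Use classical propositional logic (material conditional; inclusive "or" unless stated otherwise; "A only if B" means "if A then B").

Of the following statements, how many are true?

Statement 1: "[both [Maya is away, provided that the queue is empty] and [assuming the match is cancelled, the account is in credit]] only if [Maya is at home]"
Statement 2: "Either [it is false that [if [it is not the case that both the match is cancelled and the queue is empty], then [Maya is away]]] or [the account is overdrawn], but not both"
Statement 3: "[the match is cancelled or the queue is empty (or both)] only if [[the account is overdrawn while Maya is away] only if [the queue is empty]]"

3

Let S = "the queue is empty" (T), P = "Maya is at home" (T), Q = "the match is cancelled" (T), R = "the account is overdrawn" (T).

Statement 1: Formalization: ((S → ¬P) ∧ (Q → ¬R)) → P

¬P = ¬T = F
S → ¬P = T → F = F
¬R = ¬T = F
Q → ¬R = T → F = F
(S → ¬P) ∧ (Q → ¬R) = F ∧ F = F
((S → ¬P) ∧ (Q → ¬R)) → P = F → T = T
Hence Statement 1 is true.

Statement 2: In symbols: ¬((Q ↑ S) → ¬P) ⊕ R

Q ↑ S = T ↑ T = F
¬P = ¬T = F
(Q ↑ S) → ¬P = F → F = T
¬((Q ↑ S) → ¬P) = ¬T = F
¬((Q ↑ S) → ¬P) ⊕ R = F ⊕ T = T
So Statement 2 is true.

Statement 3: This is (Q ∨ S) → ((R ∧ ¬P) → S).

Q ∨ S = T ∨ T = T
¬P = ¬T = F
R ∧ ¬P = T ∧ F = F
(R ∧ ¬P) → S = F → T = T
(Q ∨ S) → ((R ∧ ¬P) → S) = T → T = T
So Statement 3 is true.

3 of the 3 statements are true.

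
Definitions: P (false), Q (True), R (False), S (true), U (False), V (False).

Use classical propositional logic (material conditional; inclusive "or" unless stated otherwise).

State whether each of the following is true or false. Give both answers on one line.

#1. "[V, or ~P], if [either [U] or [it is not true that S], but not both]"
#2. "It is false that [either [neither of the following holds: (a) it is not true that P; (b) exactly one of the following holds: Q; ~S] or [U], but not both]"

#1: Formalization: (U xor ~S) -> (V | ~P)

~S = ~T = F
U xor ~S = F xor F = F
~P = ~F = T
V | ~P = F | T = T
(U xor ~S) -> (V | ~P) = F -> T = T
So #1 is true.

#2: Parsed as ~((~P nor (Q xor ~S)) xor U)

~P = ~F = T
~S = ~T = F
Q xor ~S = T xor F = T
~P nor (Q xor ~S) = T nor T = F
(~P nor (Q xor ~S)) xor U = F xor F = F
~((~P nor (Q xor ~S)) xor U) = ~F = T
Thus #2 is true.

#1 True, #2 True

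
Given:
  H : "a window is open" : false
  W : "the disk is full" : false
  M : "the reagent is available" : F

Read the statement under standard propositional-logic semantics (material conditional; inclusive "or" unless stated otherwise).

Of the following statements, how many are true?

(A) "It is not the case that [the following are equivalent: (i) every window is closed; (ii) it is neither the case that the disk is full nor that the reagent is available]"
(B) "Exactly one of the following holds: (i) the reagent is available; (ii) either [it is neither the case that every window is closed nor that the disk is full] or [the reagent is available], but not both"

(A): In symbols: not (not H iff (W nor M))

not H = not False = True
W nor M = False nor False = True
not H iff (W nor M) = True iff True = True
not (not H iff (W nor M)) = not True = False
Hence (A) is false.

(B): Formalization: M xor ((not H nor W) xor M)

not H = not False = True
not H nor W = True nor False = False
(not H nor W) xor M = False xor False = False
M xor ((not H nor W) xor M) = False xor False = False
So (B) is false.

Count: 0.

0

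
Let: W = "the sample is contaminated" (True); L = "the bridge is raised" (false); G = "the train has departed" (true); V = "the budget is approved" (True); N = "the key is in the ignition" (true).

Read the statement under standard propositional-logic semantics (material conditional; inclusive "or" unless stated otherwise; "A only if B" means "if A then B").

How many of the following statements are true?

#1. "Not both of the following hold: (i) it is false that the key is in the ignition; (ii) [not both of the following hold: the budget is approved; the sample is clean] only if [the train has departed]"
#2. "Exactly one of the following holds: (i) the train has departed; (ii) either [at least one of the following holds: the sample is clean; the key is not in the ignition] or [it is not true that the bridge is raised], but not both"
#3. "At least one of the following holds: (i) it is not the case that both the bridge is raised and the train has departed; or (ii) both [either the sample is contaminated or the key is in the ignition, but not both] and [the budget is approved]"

#1: Parsed as not N nand ((V nand not W) -> G)

not N = not True = False
not W = not True = False
V nand not W = True nand False = True
(V nand not W) -> G = True -> True = True
not N nand ((V nand not W) -> G) = False nand True = True
Thus #1 is true.

#2: In symbols: G xor ((not W or not N) xor not L)

not W = not True = False
not N = not True = False
not W or not N = False or False = False
not L = not False = True
(not W or not N) xor not L = False xor True = True
G xor ((not W or not N) xor not L) = True xor True = False
Hence #2 is false.

#3: This is (L nand G) or ((W xor N) and V).

L nand G = False nand True = True
W xor N = True xor True = False
(W xor N) and V = False and True = False
(L nand G) or ((W xor N) and V) = True or False = True
Hence #3 is true.

2 of the 3 statements are true (#1, #3).

2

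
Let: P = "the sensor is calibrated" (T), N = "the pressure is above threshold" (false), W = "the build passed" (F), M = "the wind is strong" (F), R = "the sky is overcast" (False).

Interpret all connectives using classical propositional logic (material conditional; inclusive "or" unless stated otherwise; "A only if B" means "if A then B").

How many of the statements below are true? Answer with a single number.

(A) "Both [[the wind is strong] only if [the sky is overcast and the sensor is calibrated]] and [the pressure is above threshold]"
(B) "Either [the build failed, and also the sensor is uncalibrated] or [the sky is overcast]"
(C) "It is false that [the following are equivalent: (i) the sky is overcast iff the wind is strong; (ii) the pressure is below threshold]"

0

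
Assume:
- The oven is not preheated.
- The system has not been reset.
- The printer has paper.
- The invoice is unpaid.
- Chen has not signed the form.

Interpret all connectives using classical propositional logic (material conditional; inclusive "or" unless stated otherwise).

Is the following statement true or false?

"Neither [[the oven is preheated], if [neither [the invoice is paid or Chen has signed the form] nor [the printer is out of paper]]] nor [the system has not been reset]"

The statement is false.

Let S = "the invoice is paid" (F), U = "Chen has signed the form" (F), R = "the printer has paper" (T), P = "the oven is preheated" (F), Q = "the system has been reset" (F).
Parsed as (((S ∨ U) ↓ ¬R) → P) ↓ ¬Q

S ∨ U = F ∨ F = F
¬R = ¬T = F
(S ∨ U) ↓ ¬R = F ↓ F = T
((S ∨ U) ↓ ¬R) → P = T → F = F
¬Q = ¬F = T
(((S ∨ U) ↓ ¬R) → P) ↓ ¬Q = F ↓ T = F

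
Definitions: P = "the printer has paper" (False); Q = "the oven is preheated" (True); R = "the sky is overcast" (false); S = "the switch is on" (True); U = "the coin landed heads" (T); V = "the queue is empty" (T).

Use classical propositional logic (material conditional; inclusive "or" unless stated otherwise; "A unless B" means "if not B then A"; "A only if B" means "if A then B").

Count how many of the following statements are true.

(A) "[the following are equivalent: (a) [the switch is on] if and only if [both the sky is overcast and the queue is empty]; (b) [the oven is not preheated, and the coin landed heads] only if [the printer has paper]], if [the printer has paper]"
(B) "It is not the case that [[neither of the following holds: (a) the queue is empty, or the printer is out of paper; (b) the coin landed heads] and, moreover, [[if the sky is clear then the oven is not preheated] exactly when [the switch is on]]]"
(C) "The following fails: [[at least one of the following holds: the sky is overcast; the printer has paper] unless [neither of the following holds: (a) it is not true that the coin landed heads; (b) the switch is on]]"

3

(A): Parsed as P -> ((S <-> (R & V)) <-> ((~Q & U) -> P))

R & V = F & T = F
S <-> (R & V) = T <-> F = F
~Q = ~T = F
~Q & U = F & T = F
(~Q & U) -> P = F -> F = T
(S <-> (R & V)) <-> ((~Q & U) -> P) = F <-> T = F
P -> ((S <-> (R & V)) <-> ((~Q & U) -> P)) = F -> F = T
So (A) is true.

(B): Parsed as ~(((V | ~P) nor U) & ((~R -> ~Q) <-> S))

~P = ~F = T
V | ~P = T | T = T
(V | ~P) nor U = T nor T = F
~R = ~F = T
~Q = ~T = F
~R -> ~Q = T -> F = F
(~R -> ~Q) <-> S = F <-> T = F
((V | ~P) nor U) & ((~R -> ~Q) <-> S) = F & F = F
~(((V | ~P) nor U) & ((~R -> ~Q) <-> S)) = ~F = T
Hence (B) is true.

(C): Parsed as ~((R | P) | (~U nor S))

R | P = F | F = F
~U = ~T = F
~U nor S = F nor T = F
(R | P) | (~U nor S) = F | F = F
~((R | P) | (~U nor S)) = ~F = T
Thus (C) is true.

Count: 3.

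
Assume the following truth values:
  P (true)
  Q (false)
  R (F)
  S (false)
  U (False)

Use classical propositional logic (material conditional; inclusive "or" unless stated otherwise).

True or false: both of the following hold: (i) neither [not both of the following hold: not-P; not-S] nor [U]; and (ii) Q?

False

Values: P=T, S=F, U=F, Q=F.
This is ((~P nand ~S) nor U) & Q.

~P = ~T = F
~S = ~F = T
~P nand ~S = F nand T = T
(~P nand ~S) nor U = T nor F = F
((~P nand ~S) nor U) & Q = F & F = F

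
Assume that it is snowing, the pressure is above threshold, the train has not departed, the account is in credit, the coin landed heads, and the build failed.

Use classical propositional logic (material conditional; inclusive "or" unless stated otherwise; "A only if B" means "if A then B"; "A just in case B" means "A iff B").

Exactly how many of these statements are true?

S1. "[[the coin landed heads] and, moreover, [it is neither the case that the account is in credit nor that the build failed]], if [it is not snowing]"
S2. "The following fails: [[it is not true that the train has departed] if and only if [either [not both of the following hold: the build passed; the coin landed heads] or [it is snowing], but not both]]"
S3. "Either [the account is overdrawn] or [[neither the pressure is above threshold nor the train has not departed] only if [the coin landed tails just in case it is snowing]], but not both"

3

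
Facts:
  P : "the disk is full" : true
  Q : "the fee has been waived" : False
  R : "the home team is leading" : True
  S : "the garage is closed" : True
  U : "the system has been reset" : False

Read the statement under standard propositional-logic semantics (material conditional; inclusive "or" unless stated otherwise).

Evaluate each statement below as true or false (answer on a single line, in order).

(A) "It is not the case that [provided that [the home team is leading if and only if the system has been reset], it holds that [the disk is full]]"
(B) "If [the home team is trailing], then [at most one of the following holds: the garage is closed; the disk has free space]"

(A): Parsed as not ((R iff U) -> P)

R iff U = True iff False = False
(R iff U) -> P = False -> True = True
not ((R iff U) -> P) = not True = False
Thus (A) is false.

(B): Parsed as not R -> (S nand not P)

not R = not True = False
not P = not True = False
S nand not P = True nand False = True
not R -> (S nand not P) = False -> True = True
So (B) is true.

(A) F, (B) T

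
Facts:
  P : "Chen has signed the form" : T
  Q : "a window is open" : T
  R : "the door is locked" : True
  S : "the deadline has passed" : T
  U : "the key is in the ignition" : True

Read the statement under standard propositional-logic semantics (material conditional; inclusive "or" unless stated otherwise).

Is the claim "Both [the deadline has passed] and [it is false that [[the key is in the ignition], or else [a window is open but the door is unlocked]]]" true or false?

Values: S=T, U=T, Q=T, R=T.
In symbols: S ∧ ¬(U ∨ (Q ∧ ¬R))

¬R = ¬T = F
Q ∧ ¬R = T ∧ F = F
U ∨ (Q ∧ ¬R) = T ∨ F = T
¬(U ∨ (Q ∧ ¬R)) = ¬T = F
S ∧ ¬(U ∨ (Q ∧ ¬R)) = T ∧ F = F

false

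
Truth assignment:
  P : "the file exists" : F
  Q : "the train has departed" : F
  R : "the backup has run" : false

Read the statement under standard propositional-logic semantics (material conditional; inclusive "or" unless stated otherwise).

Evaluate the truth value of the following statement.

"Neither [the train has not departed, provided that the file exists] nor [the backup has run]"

False.

In symbols: (P -> ~Q) nor R

~Q = ~F = T
P -> ~Q = F -> T = T
(P -> ~Q) nor R = T nor F = F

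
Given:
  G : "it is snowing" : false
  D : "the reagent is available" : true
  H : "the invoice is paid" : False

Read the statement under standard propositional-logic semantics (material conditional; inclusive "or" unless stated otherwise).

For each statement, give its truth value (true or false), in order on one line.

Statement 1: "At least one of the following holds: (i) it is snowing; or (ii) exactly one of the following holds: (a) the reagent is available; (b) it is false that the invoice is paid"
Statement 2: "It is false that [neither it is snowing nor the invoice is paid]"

Statement 1: In symbols: G or (D xor not H)

not H = not False = True
D xor not H = True xor True = False
G or (D xor not H) = False or False = False
Hence Statement 1 is false.

Statement 2: Parsed as not (G nor H)

G nor H = False nor False = True
not (G nor H) = not True = False
Thus Statement 2 is false.

Statement 1 false / Statement 2 false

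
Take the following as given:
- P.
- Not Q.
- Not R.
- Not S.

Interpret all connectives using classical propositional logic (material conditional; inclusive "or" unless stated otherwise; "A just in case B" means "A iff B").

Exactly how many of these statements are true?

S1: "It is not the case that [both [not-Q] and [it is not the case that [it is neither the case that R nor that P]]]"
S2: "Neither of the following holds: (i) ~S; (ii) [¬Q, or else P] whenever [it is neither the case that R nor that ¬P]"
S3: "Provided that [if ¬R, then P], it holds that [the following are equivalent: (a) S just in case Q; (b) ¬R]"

S1: Formalization: not (not Q and not (R nor P))

not Q = not False = True
R nor P = False nor True = False
not (R nor P) = not False = True
not Q and not (R nor P) = True and True = True
not (not Q and not (R nor P)) = not True = False
So S1 is false.

S2: In symbols: not S nor ((R nor not P) -> (not Q or P))

not S = not False = True
not P = not True = False
R nor not P = False nor False = True
not Q = not False = True
not Q or P = True or True = True
(R nor not P) -> (not Q or P) = True -> True = True
not S nor ((R nor not P) -> (not Q or P)) = True nor True = False
Thus S2 is false.

S3: This is (not R -> P) -> ((S iff Q) iff not R).

not R = not False = True
not R -> P = True -> True = True
S iff Q = False iff False = True
not R = not False = True
(S iff Q) iff not R = True iff True = True
(not R -> P) -> ((S iff Q) iff not R) = True -> True = True
Thus S3 is true.

1 of the 3 statements is true.

1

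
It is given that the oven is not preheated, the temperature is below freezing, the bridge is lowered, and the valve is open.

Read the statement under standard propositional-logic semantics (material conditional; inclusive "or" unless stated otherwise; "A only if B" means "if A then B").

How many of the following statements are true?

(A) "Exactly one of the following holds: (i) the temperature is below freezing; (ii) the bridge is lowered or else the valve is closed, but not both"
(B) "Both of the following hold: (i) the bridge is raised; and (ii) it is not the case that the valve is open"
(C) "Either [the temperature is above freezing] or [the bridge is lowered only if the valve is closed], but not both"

0

Let Q = "the temperature is below freezing" (T), R = "the bridge is raised" (F), S = "the valve is open" (T).

(A): This is Q xor (~R xor ~S).

~R = ~F = T
~S = ~T = F
~R xor ~S = T xor F = T
Q xor (~R xor ~S) = T xor T = F
So (A) is false.

(B): This is R & ~S.

~S = ~T = F
R & ~S = F & F = F
Hence (B) is false.

(C): In symbols: ~Q xor (~R -> ~S)

~Q = ~T = F
~R = ~F = T
~S = ~T = F
~R -> ~S = T -> F = F
~Q xor (~R -> ~S) = F xor F = F
Thus (C) is false.

True statements: 0 (none).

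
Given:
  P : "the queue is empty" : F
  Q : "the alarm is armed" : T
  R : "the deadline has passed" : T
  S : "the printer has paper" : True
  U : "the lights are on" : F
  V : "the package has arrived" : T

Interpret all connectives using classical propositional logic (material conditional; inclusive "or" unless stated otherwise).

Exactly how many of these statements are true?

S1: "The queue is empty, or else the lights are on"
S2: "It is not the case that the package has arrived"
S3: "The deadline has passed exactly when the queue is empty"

0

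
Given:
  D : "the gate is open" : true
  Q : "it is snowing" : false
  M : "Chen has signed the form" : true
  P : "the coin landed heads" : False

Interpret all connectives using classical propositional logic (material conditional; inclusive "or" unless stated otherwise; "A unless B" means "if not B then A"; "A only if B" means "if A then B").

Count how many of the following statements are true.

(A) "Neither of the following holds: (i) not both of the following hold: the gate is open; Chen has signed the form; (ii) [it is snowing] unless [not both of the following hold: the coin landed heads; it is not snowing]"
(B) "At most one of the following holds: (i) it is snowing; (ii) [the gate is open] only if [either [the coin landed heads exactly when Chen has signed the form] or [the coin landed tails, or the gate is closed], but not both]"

(A): Formalization: (D ↑ M) ↓ (Q ∨ (P ↑ ¬Q))

D ↑ M = T ↑ T = F
¬Q = ¬F = T
P ↑ ¬Q = F ↑ T = T
Q ∨ (P ↑ ¬Q) = F ∨ T = T
(D ↑ M) ↓ (Q ∨ (P ↑ ¬Q)) = F ↓ T = F
So (A) is false.

(B): Parsed as Q ↑ (D → ((P ↔ M) ⊕ (¬P ∨ ¬D)))

P ↔ M = F ↔ T = F
¬P = ¬F = T
¬D = ¬T = F
¬P ∨ ¬D = T ∨ F = T
(P ↔ M) ⊕ (¬P ∨ ¬D) = F ⊕ T = T
D → ((P ↔ M) ⊕ (¬P ∨ ¬D)) = T → T = T
Q ↑ (D → ((P ↔ M) ⊕ (¬P ∨ ¬D))) = F ↑ T = T
Hence (B) is true.

Count: 1.

1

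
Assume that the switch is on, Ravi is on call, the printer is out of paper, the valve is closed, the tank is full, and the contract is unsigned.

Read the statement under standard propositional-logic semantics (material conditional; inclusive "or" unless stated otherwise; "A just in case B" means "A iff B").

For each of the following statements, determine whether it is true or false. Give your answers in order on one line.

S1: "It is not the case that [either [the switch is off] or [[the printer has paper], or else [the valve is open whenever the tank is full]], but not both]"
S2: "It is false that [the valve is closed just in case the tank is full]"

Let P = "the switch is on" (T), R = "the printer has paper" (F), U = "the tank is full" (T), S = "the valve is open" (F).

S1: Formalization: ~(~P xor (R | (U -> S)))

~P = ~T = F
U -> S = T -> F = F
R | (U -> S) = F | F = F
~P xor (R | (U -> S)) = F xor F = F
~(~P xor (R | (U -> S))) = ~F = T
Thus S1 is true.

S2: This is ~(~S <-> U).

~S = ~F = T
~S <-> U = T <-> T = T
~(~S <-> U) = ~T = F
So S2 is false.

S1 true, S2 false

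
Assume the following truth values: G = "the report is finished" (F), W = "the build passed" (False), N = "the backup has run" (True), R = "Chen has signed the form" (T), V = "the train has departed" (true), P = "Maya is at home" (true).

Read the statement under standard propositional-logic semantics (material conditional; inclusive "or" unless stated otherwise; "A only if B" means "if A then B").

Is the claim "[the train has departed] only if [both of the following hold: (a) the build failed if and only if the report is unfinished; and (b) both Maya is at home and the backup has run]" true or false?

True.

Formalization: V → ((¬W ↔ ¬G) ∧ (P ∧ N))

¬W = ¬F = T
¬G = ¬F = T
¬W ↔ ¬G = T ↔ T = T
P ∧ N = T ∧ T = T
(¬W ↔ ¬G) ∧ (P ∧ N) = T ∧ T = T
V → ((¬W ↔ ¬G) ∧ (P ∧ N)) = T → T = T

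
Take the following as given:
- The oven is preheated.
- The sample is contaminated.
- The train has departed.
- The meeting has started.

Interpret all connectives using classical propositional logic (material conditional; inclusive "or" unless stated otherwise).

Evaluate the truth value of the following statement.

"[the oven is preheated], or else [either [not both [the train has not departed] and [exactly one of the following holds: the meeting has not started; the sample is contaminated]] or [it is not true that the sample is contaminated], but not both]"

true

Let S = "the oven is preheated" (T), P = "the train has departed" (T), D = "the meeting has started" (T), L = "the sample is contaminated" (T).
This is S ∨ ((¬P ↑ (¬D ⊕ L)) ⊕ ¬L).

¬P = ¬T = F
¬D = ¬T = F
¬D ⊕ L = F ⊕ T = T
¬P ↑ (¬D ⊕ L) = F ↑ T = T
¬L = ¬T = F
(¬P ↑ (¬D ⊕ L)) ⊕ ¬L = T ⊕ F = T
S ∨ ((¬P ↑ (¬D ⊕ L)) ⊕ ¬L) = T ∨ T = T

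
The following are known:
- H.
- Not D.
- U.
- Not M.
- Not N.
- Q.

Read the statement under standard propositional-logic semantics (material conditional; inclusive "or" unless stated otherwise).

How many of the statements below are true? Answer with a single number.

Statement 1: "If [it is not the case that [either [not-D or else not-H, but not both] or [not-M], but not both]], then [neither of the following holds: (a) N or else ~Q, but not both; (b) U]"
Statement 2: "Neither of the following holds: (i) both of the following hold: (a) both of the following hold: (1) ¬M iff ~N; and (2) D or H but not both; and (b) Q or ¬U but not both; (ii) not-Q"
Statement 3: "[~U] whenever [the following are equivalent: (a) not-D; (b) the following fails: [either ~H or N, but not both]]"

0

Statement 1: Parsed as ~((~D xor ~H) xor ~M) -> ((N xor ~Q) nor U)

~D = ~F = T
~H = ~T = F
~D xor ~H = T xor F = T
~M = ~F = T
(~D xor ~H) xor ~M = T xor T = F
~((~D xor ~H) xor ~M) = ~F = T
~Q = ~T = F
N xor ~Q = F xor F = F
(N xor ~Q) nor U = F nor T = F
~((~D xor ~H) xor ~M) -> ((N xor ~Q) nor U) = T -> F = F
Hence Statement 1 is false.

Statement 2: Formalization: (((~M <-> ~N) & (D xor H)) & (Q xor ~U)) nor ~Q

~M = ~F = T
~N = ~F = T
~M <-> ~N = T <-> T = T
D xor H = F xor T = T
(~M <-> ~N) & (D xor H) = T & T = T
~U = ~T = F
Q xor ~U = T xor F = T
((~M <-> ~N) & (D xor H)) & (Q xor ~U) = T & T = T
~Q = ~T = F
(((~M <-> ~N) & (D xor H)) & (Q xor ~U)) nor ~Q = T nor F = F
So Statement 2 is false.

Statement 3: In symbols: (~D <-> ~(~H xor N)) -> ~U

~D = ~F = T
~H = ~T = F
~H xor N = F xor F = F
~(~H xor N) = ~F = T
~D <-> ~(~H xor N) = T <-> T = T
~U = ~T = F
(~D <-> ~(~H xor N)) -> ~U = T -> F = F
Hence Statement 3 is false.

0 of the 3 statements are true (none).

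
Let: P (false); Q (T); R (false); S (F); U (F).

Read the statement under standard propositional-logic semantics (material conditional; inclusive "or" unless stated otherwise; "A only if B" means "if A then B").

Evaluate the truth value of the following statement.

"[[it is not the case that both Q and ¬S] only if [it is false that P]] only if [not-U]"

True.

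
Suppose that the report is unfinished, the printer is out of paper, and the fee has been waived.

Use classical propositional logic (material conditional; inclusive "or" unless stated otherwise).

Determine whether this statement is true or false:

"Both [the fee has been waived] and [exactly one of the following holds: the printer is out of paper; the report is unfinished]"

Let R = "the fee has been waived" (T), Q = "the printer has paper" (F), P = "the report is finished" (F).
In symbols: R ∧ (¬Q ⊕ ¬P)

¬Q = ¬F = T
¬P = ¬F = T
¬Q ⊕ ¬P = T ⊕ T = F
R ∧ (¬Q ⊕ ¬P) = T ∧ F = F

False.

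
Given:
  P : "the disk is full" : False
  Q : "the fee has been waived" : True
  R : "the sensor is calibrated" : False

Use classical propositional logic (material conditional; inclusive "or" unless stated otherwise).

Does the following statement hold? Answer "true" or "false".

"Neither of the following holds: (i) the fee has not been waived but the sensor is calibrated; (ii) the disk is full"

True

This is (not Q and R) nor P.

not Q = not True = False
not Q and R = False and False = False
(not Q and R) nor P = False nor False = True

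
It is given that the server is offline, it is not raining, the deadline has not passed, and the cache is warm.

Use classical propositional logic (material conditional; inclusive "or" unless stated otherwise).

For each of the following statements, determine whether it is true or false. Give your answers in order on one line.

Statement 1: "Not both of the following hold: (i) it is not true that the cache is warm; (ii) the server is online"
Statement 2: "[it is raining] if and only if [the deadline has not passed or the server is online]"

Statement 1 True, Statement 2 False

Let S = "the cache is warm" (T), P = "the server is online" (F), Q = "it is raining" (F), R = "the deadline has passed" (F).

Statement 1: Formalization: ~S nand P

~S = ~T = F
~S nand P = F nand F = T
Hence Statement 1 is true.

Statement 2: Parsed as Q <-> (~R | P)

~R = ~F = T
~R | P = T | F = T
Q <-> (~R | P) = F <-> T = F
Thus Statement 2 is false.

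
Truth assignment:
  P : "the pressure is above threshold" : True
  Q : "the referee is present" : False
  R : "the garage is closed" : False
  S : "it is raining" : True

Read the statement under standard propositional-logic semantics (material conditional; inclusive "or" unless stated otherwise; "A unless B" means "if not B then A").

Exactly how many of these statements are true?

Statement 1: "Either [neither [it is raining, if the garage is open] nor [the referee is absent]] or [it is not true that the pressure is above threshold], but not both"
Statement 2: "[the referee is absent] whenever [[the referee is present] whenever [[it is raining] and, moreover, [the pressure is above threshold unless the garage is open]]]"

1

Statement 1: Parsed as ((not R -> S) nor not Q) xor not P

not R = not False = True
not R -> S = True -> True = True
not Q = not False = True
(not R -> S) nor not Q = True nor True = False
not P = not True = False
((not R -> S) nor not Q) xor not P = False xor False = False
Hence Statement 1 is false.

Statement 2: In symbols: ((S and (P or not R)) -> Q) -> not Q

not R = not False = True
P or not R = True or True = True
S and (P or not R) = True and True = True
(S and (P or not R)) -> Q = True -> False = False
not Q = not False = True
((S and (P or not R)) -> Q) -> not Q = False -> True = True
Hence Statement 2 is true.

1 of the 2 statements is true.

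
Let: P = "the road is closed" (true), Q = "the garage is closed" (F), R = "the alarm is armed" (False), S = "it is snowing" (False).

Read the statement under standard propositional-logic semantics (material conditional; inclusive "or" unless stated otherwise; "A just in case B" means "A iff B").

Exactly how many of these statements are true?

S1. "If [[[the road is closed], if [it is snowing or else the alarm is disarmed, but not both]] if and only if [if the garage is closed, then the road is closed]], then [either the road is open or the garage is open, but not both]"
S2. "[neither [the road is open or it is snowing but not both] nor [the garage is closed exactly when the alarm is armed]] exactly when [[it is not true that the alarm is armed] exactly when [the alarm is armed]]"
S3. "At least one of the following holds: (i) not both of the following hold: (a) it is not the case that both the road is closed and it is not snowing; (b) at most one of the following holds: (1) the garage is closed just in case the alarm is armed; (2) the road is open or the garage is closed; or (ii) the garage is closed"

S1: In symbols: (((S xor ~R) -> P) <-> (Q -> P)) -> (~P xor ~Q)

~R = ~F = T
S xor ~R = F xor T = T
(S xor ~R) -> P = T -> T = T
Q -> P = F -> T = T
((S xor ~R) -> P) <-> (Q -> P) = T <-> T = T
~P = ~T = F
~Q = ~F = T
~P xor ~Q = F xor T = T
(((S xor ~R) -> P) <-> (Q -> P)) -> (~P xor ~Q) = T -> T = T
Hence S1 is true.

S2: Formalization: ((~P xor S) nor (Q <-> R)) <-> (~R <-> R)

~P = ~T = F
~P xor S = F xor F = F
Q <-> R = F <-> F = T
(~P xor S) nor (Q <-> R) = F nor T = F
~R = ~F = T
~R <-> R = T <-> F = F
((~P xor S) nor (Q <-> R)) <-> (~R <-> R) = F <-> F = T
Hence S2 is true.

S3: Formalization: ((P nand ~S) nand ((Q <-> R) nand (~P | Q))) | Q

~S = ~F = T
P nand ~S = T nand T = F
Q <-> R = F <-> F = T
~P = ~T = F
~P | Q = F | F = F
(Q <-> R) nand (~P | Q) = T nand F = T
(P nand ~S) nand ((Q <-> R) nand (~P | Q)) = F nand T = T
((P nand ~S) nand ((Q <-> R) nand (~P | Q))) | Q = T | F = T
So S3 is true.

3 of the 3 statements are true (S1, S2, S3).

3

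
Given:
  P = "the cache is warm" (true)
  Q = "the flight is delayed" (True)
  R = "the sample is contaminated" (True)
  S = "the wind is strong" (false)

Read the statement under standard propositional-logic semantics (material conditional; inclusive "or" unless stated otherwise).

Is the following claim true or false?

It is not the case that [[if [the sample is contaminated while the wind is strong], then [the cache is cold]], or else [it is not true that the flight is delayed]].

Values: R=True, S=False, P=True, Q=True.
This is not (((R and S) -> not P) or not Q).

R and S = True and False = False
not P = not True = False
(R and S) -> not P = False -> False = True
not Q = not True = False
((R and S) -> not P) or not Q = True or False = True
not (((R and S) -> not P) or not Q) = not True = False

The statement is false.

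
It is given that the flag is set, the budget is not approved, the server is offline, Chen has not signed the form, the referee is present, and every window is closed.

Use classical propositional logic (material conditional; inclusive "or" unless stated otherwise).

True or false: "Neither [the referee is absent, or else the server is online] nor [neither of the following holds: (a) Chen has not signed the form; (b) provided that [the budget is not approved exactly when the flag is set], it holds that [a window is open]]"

Let P = "the referee is present" (T), M = "the server is online" (F), R = "Chen has signed the form" (F), S = "the budget is approved" (F), V = "the flag is set" (T), D = "a window is open" (F).
This is (¬P ∨ M) ↓ (¬R ↓ ((¬S ↔ V) → D)).

¬P = ¬T = F
¬P ∨ M = F ∨ F = F
¬R = ¬F = T
¬S = ¬F = T
¬S ↔ V = T ↔ T = T
(¬S ↔ V) → D = T → F = F
¬R ↓ ((¬S ↔ V) → D) = T ↓ F = F
(¬P ∨ M) ↓ (¬R ↓ ((¬S ↔ V) → D)) = F ↓ F = T

True.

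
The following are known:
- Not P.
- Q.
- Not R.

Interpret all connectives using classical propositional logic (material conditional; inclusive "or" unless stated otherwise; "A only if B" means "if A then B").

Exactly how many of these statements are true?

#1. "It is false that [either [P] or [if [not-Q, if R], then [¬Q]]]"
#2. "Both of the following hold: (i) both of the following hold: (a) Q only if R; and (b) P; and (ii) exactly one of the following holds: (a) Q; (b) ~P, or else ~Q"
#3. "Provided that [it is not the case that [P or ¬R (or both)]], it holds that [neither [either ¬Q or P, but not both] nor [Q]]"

2

#1: Formalization: not (P or ((R -> not Q) -> not Q))

not Q = not True = False
R -> not Q = False -> False = True
not Q = not True = False
(R -> not Q) -> not Q = True -> False = False
P or ((R -> not Q) -> not Q) = False or False = False
not (P or ((R -> not Q) -> not Q)) = not False = True
Hence #1 is true.

#2: This is ((Q -> R) and P) and (Q xor (not P or not Q)).

Q -> R = True -> False = False
(Q -> R) and P = False and False = False
not P = not False = True
not Q = not True = False
not P or not Q = True or False = True
Q xor (not P or not Q) = True xor True = False
((Q -> R) and P) and (Q xor (not P or not Q)) = False and False = False
So #2 is false.

#3: This is not (P or not R) -> ((not Q xor P) nor Q).

not R = not False = True
P or not R = False or True = True
not (P or not R) = not True = False
not Q = not True = False
not Q xor P = False xor False = False
(not Q xor P) nor Q = False nor True = False
not (P or not R) -> ((not Q xor P) nor Q) = False -> False = True
So #3 is true.

True statements: 2 (#1, #3).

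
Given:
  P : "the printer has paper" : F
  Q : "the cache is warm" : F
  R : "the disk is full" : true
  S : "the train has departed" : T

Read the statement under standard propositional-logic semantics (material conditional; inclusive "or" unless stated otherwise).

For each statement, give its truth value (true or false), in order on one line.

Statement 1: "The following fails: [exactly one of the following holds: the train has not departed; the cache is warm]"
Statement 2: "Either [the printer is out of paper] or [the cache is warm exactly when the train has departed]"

Statement 1 T / Statement 2 T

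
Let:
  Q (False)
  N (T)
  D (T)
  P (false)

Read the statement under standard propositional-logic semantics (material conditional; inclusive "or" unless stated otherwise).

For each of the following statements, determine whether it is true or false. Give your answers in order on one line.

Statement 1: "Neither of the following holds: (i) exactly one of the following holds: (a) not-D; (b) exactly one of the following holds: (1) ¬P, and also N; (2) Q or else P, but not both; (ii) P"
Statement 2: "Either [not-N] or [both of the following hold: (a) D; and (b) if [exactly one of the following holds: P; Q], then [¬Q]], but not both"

Statement 1: This is (not D xor ((not P and N) xor (Q xor P))) nor P.

not D = not True = False
not P = not False = True
not P and N = True and True = True
Q xor P = False xor False = False
(not P and N) xor (Q xor P) = True xor False = True
not D xor ((not P and N) xor (Q xor P)) = False xor True = True
(not D xor ((not P and N) xor (Q xor P))) nor P = True nor False = False
Thus Statement 1 is false.

Statement 2: Parsed as not N xor (D and ((P xor Q) -> not Q))

not N = not True = False
P xor Q = False xor False = False
not Q = not False = True
(P xor Q) -> not Q = False -> True = True
D and ((P xor Q) -> not Q) = True and True = True
not N xor (D and ((P xor Q) -> not Q)) = False xor True = True
Hence Statement 2 is true.

Statement 1 False / Statement 2 True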